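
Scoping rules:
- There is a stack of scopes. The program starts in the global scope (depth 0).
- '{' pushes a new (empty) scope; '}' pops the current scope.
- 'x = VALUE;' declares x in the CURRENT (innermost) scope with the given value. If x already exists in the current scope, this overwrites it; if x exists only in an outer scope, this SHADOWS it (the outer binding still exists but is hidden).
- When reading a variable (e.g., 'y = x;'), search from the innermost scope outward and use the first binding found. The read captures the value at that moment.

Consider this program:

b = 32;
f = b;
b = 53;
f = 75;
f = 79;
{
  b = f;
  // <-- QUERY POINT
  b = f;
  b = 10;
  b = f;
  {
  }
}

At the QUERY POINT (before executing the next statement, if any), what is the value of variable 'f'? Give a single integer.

Answer: 79

Derivation:
Step 1: declare b=32 at depth 0
Step 2: declare f=(read b)=32 at depth 0
Step 3: declare b=53 at depth 0
Step 4: declare f=75 at depth 0
Step 5: declare f=79 at depth 0
Step 6: enter scope (depth=1)
Step 7: declare b=(read f)=79 at depth 1
Visible at query point: b=79 f=79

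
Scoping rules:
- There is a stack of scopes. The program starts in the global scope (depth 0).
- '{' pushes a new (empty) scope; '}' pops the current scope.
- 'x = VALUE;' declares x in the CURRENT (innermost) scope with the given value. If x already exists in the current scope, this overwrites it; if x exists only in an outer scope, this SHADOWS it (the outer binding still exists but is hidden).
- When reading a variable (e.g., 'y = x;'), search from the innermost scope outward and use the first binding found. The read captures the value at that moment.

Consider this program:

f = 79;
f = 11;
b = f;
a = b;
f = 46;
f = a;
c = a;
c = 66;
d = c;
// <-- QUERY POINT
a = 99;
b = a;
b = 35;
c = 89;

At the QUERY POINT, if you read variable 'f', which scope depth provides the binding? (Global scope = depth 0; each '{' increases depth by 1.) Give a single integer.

Step 1: declare f=79 at depth 0
Step 2: declare f=11 at depth 0
Step 3: declare b=(read f)=11 at depth 0
Step 4: declare a=(read b)=11 at depth 0
Step 5: declare f=46 at depth 0
Step 6: declare f=(read a)=11 at depth 0
Step 7: declare c=(read a)=11 at depth 0
Step 8: declare c=66 at depth 0
Step 9: declare d=(read c)=66 at depth 0
Visible at query point: a=11 b=11 c=66 d=66 f=11

Answer: 0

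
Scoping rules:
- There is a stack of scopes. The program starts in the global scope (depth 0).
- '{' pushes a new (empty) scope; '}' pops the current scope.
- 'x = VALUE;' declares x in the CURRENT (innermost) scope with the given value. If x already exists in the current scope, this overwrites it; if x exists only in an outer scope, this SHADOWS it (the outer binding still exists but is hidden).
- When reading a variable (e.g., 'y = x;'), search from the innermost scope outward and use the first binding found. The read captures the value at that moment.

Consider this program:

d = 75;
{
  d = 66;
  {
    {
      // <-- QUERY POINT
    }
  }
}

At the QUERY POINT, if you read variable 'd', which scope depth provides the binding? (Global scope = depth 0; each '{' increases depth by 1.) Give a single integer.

Step 1: declare d=75 at depth 0
Step 2: enter scope (depth=1)
Step 3: declare d=66 at depth 1
Step 4: enter scope (depth=2)
Step 5: enter scope (depth=3)
Visible at query point: d=66

Answer: 1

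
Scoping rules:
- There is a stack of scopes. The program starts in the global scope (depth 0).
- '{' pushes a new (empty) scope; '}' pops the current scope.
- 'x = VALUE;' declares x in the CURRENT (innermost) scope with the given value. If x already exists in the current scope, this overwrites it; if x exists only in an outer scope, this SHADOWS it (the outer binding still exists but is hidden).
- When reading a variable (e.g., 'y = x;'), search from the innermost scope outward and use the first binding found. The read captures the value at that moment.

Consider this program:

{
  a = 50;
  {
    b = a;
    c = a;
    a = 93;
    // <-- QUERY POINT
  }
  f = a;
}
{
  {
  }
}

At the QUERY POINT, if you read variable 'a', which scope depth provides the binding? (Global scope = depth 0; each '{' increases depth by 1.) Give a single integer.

Step 1: enter scope (depth=1)
Step 2: declare a=50 at depth 1
Step 3: enter scope (depth=2)
Step 4: declare b=(read a)=50 at depth 2
Step 5: declare c=(read a)=50 at depth 2
Step 6: declare a=93 at depth 2
Visible at query point: a=93 b=50 c=50

Answer: 2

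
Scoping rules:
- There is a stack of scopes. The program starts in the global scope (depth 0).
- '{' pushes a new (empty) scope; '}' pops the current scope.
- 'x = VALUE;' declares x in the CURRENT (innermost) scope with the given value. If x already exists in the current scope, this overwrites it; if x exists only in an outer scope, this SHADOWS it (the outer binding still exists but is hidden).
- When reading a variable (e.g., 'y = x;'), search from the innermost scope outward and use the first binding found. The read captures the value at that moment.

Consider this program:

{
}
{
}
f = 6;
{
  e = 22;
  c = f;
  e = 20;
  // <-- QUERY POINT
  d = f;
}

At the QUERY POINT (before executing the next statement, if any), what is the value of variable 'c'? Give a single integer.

Answer: 6

Derivation:
Step 1: enter scope (depth=1)
Step 2: exit scope (depth=0)
Step 3: enter scope (depth=1)
Step 4: exit scope (depth=0)
Step 5: declare f=6 at depth 0
Step 6: enter scope (depth=1)
Step 7: declare e=22 at depth 1
Step 8: declare c=(read f)=6 at depth 1
Step 9: declare e=20 at depth 1
Visible at query point: c=6 e=20 f=6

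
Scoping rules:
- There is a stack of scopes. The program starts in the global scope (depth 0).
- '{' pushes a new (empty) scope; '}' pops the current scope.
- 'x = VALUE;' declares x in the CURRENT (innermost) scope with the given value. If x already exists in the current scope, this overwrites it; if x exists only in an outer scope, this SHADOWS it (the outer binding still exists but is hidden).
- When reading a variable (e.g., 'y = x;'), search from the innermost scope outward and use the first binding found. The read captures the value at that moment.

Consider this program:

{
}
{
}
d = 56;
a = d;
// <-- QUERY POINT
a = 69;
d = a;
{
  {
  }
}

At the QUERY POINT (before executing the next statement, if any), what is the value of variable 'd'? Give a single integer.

Step 1: enter scope (depth=1)
Step 2: exit scope (depth=0)
Step 3: enter scope (depth=1)
Step 4: exit scope (depth=0)
Step 5: declare d=56 at depth 0
Step 6: declare a=(read d)=56 at depth 0
Visible at query point: a=56 d=56

Answer: 56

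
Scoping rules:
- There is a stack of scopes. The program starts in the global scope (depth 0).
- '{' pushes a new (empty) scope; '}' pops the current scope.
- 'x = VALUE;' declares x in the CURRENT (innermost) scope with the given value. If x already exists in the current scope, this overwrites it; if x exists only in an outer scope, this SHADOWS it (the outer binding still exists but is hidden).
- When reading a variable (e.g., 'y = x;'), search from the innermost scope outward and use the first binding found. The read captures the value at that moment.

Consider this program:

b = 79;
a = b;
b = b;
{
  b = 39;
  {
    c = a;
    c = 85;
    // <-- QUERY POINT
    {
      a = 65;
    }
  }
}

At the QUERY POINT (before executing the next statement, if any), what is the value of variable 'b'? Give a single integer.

Step 1: declare b=79 at depth 0
Step 2: declare a=(read b)=79 at depth 0
Step 3: declare b=(read b)=79 at depth 0
Step 4: enter scope (depth=1)
Step 5: declare b=39 at depth 1
Step 6: enter scope (depth=2)
Step 7: declare c=(read a)=79 at depth 2
Step 8: declare c=85 at depth 2
Visible at query point: a=79 b=39 c=85

Answer: 39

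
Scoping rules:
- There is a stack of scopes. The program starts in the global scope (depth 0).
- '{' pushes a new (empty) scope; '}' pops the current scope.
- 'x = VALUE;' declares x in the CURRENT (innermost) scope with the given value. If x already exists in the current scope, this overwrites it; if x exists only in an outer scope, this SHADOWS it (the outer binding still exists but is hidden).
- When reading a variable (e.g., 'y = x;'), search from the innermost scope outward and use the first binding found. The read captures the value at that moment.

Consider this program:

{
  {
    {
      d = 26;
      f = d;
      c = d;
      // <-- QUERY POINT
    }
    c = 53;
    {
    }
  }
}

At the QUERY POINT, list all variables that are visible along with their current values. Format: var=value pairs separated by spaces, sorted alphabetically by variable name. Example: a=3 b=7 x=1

Step 1: enter scope (depth=1)
Step 2: enter scope (depth=2)
Step 3: enter scope (depth=3)
Step 4: declare d=26 at depth 3
Step 5: declare f=(read d)=26 at depth 3
Step 6: declare c=(read d)=26 at depth 3
Visible at query point: c=26 d=26 f=26

Answer: c=26 d=26 f=26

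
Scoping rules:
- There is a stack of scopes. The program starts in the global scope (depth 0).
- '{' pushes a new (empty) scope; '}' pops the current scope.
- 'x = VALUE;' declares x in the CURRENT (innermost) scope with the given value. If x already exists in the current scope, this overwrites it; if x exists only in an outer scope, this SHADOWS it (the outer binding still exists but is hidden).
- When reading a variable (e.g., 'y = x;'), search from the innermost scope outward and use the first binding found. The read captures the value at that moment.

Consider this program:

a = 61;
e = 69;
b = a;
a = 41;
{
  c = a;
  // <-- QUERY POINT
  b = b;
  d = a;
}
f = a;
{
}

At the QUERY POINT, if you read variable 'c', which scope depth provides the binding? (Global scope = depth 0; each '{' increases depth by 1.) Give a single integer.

Answer: 1

Derivation:
Step 1: declare a=61 at depth 0
Step 2: declare e=69 at depth 0
Step 3: declare b=(read a)=61 at depth 0
Step 4: declare a=41 at depth 0
Step 5: enter scope (depth=1)
Step 6: declare c=(read a)=41 at depth 1
Visible at query point: a=41 b=61 c=41 e=69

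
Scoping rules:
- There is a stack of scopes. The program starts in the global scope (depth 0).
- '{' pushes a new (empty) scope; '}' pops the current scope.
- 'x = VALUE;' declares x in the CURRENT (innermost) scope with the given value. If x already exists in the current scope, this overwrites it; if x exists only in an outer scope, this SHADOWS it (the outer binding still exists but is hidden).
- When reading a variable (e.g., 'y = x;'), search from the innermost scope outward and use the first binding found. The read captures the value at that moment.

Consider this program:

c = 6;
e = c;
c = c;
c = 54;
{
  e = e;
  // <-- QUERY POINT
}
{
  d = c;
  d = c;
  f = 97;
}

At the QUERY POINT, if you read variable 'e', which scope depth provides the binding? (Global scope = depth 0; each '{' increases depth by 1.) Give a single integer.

Step 1: declare c=6 at depth 0
Step 2: declare e=(read c)=6 at depth 0
Step 3: declare c=(read c)=6 at depth 0
Step 4: declare c=54 at depth 0
Step 5: enter scope (depth=1)
Step 6: declare e=(read e)=6 at depth 1
Visible at query point: c=54 e=6

Answer: 1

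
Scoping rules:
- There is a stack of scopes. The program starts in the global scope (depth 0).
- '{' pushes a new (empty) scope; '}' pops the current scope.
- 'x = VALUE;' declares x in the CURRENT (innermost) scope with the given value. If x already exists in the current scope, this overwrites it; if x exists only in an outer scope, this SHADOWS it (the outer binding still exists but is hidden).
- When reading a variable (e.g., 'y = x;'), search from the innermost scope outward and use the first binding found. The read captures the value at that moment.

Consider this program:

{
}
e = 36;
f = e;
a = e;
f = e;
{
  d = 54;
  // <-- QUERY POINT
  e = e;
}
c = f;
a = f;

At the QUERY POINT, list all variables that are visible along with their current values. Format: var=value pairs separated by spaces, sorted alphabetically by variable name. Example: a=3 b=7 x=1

Answer: a=36 d=54 e=36 f=36

Derivation:
Step 1: enter scope (depth=1)
Step 2: exit scope (depth=0)
Step 3: declare e=36 at depth 0
Step 4: declare f=(read e)=36 at depth 0
Step 5: declare a=(read e)=36 at depth 0
Step 6: declare f=(read e)=36 at depth 0
Step 7: enter scope (depth=1)
Step 8: declare d=54 at depth 1
Visible at query point: a=36 d=54 e=36 f=36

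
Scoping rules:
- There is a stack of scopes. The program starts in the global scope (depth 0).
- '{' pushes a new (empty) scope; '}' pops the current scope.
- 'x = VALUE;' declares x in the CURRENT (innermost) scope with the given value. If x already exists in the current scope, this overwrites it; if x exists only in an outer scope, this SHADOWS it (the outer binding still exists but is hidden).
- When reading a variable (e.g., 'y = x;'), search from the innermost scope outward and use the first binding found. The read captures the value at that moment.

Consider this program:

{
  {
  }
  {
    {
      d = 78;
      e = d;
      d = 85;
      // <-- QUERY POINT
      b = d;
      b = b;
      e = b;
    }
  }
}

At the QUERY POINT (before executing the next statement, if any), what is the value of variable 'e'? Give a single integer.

Answer: 78

Derivation:
Step 1: enter scope (depth=1)
Step 2: enter scope (depth=2)
Step 3: exit scope (depth=1)
Step 4: enter scope (depth=2)
Step 5: enter scope (depth=3)
Step 6: declare d=78 at depth 3
Step 7: declare e=(read d)=78 at depth 3
Step 8: declare d=85 at depth 3
Visible at query point: d=85 e=78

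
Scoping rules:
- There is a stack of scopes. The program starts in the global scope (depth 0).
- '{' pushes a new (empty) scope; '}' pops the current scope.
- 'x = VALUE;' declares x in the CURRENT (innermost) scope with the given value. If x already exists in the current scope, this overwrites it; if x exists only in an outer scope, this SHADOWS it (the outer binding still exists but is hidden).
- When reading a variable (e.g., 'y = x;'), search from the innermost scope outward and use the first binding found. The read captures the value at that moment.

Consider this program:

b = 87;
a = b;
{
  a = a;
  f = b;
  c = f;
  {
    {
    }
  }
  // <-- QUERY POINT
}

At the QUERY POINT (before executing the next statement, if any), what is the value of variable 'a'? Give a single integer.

Step 1: declare b=87 at depth 0
Step 2: declare a=(read b)=87 at depth 0
Step 3: enter scope (depth=1)
Step 4: declare a=(read a)=87 at depth 1
Step 5: declare f=(read b)=87 at depth 1
Step 6: declare c=(read f)=87 at depth 1
Step 7: enter scope (depth=2)
Step 8: enter scope (depth=3)
Step 9: exit scope (depth=2)
Step 10: exit scope (depth=1)
Visible at query point: a=87 b=87 c=87 f=87

Answer: 87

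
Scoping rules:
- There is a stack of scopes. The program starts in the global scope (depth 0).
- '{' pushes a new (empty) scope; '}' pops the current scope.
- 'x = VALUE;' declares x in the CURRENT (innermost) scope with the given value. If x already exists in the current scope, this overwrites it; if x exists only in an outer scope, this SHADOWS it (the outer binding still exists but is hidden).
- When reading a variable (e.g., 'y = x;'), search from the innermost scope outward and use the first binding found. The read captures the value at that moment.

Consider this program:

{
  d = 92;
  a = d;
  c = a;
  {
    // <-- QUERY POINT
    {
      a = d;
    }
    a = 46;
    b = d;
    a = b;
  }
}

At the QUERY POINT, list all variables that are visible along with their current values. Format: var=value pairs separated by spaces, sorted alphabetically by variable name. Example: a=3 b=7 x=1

Answer: a=92 c=92 d=92

Derivation:
Step 1: enter scope (depth=1)
Step 2: declare d=92 at depth 1
Step 3: declare a=(read d)=92 at depth 1
Step 4: declare c=(read a)=92 at depth 1
Step 5: enter scope (depth=2)
Visible at query point: a=92 c=92 d=92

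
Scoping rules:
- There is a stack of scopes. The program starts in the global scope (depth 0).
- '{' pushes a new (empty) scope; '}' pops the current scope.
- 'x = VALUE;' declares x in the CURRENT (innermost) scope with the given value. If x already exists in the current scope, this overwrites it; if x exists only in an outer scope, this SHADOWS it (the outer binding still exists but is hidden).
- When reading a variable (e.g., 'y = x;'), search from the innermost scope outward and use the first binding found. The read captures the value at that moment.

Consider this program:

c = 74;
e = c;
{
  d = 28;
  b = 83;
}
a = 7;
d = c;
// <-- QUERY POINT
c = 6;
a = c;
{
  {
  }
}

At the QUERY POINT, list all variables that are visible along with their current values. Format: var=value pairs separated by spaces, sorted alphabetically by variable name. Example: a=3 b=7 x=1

Answer: a=7 c=74 d=74 e=74

Derivation:
Step 1: declare c=74 at depth 0
Step 2: declare e=(read c)=74 at depth 0
Step 3: enter scope (depth=1)
Step 4: declare d=28 at depth 1
Step 5: declare b=83 at depth 1
Step 6: exit scope (depth=0)
Step 7: declare a=7 at depth 0
Step 8: declare d=(read c)=74 at depth 0
Visible at query point: a=7 c=74 d=74 e=74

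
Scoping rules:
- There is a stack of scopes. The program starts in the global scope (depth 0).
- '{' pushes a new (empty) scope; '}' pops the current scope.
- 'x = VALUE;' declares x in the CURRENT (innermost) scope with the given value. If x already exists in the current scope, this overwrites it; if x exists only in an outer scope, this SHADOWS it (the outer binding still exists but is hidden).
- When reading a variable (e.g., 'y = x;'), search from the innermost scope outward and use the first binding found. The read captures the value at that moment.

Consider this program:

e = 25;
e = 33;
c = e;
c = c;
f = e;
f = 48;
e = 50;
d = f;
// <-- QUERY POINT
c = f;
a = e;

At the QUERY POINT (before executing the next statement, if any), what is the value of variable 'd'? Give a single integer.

Step 1: declare e=25 at depth 0
Step 2: declare e=33 at depth 0
Step 3: declare c=(read e)=33 at depth 0
Step 4: declare c=(read c)=33 at depth 0
Step 5: declare f=(read e)=33 at depth 0
Step 6: declare f=48 at depth 0
Step 7: declare e=50 at depth 0
Step 8: declare d=(read f)=48 at depth 0
Visible at query point: c=33 d=48 e=50 f=48

Answer: 48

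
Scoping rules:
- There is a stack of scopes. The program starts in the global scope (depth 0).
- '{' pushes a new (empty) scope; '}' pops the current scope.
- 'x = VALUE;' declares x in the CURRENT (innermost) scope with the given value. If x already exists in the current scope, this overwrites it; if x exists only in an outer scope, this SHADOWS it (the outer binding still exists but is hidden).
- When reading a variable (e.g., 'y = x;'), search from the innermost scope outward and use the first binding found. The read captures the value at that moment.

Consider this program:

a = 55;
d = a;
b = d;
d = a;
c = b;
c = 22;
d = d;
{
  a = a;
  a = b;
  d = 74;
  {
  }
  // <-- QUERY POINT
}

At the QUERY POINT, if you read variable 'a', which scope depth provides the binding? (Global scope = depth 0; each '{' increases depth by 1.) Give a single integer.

Answer: 1

Derivation:
Step 1: declare a=55 at depth 0
Step 2: declare d=(read a)=55 at depth 0
Step 3: declare b=(read d)=55 at depth 0
Step 4: declare d=(read a)=55 at depth 0
Step 5: declare c=(read b)=55 at depth 0
Step 6: declare c=22 at depth 0
Step 7: declare d=(read d)=55 at depth 0
Step 8: enter scope (depth=1)
Step 9: declare a=(read a)=55 at depth 1
Step 10: declare a=(read b)=55 at depth 1
Step 11: declare d=74 at depth 1
Step 12: enter scope (depth=2)
Step 13: exit scope (depth=1)
Visible at query point: a=55 b=55 c=22 d=74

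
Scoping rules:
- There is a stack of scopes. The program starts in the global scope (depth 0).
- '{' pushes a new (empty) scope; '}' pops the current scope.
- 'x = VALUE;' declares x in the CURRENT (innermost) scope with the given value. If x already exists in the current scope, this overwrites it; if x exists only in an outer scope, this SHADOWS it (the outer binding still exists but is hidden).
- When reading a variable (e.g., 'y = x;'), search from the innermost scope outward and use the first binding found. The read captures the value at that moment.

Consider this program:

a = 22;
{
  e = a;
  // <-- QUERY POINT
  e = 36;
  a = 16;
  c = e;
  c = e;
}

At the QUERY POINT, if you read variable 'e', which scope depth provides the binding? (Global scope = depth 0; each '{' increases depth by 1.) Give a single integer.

Step 1: declare a=22 at depth 0
Step 2: enter scope (depth=1)
Step 3: declare e=(read a)=22 at depth 1
Visible at query point: a=22 e=22

Answer: 1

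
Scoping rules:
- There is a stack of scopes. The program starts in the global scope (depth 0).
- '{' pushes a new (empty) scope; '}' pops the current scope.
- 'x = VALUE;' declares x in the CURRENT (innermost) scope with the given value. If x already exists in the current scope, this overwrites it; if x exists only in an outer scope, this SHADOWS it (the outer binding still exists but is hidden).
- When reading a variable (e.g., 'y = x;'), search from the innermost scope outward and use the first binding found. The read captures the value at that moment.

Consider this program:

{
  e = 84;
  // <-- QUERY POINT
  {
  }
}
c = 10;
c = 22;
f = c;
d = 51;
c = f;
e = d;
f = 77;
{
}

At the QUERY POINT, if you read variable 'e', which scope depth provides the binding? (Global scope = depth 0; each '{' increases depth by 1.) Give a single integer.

Step 1: enter scope (depth=1)
Step 2: declare e=84 at depth 1
Visible at query point: e=84

Answer: 1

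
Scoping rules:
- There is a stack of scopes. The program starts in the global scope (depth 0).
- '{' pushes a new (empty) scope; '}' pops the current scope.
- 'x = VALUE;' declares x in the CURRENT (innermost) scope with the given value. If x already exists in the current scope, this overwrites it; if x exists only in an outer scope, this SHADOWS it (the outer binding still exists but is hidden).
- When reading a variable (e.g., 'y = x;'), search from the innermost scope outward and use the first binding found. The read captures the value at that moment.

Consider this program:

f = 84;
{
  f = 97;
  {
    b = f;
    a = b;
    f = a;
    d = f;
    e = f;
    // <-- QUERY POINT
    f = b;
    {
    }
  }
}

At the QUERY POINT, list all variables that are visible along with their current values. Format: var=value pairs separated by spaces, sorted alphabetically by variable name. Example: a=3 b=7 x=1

Answer: a=97 b=97 d=97 e=97 f=97

Derivation:
Step 1: declare f=84 at depth 0
Step 2: enter scope (depth=1)
Step 3: declare f=97 at depth 1
Step 4: enter scope (depth=2)
Step 5: declare b=(read f)=97 at depth 2
Step 6: declare a=(read b)=97 at depth 2
Step 7: declare f=(read a)=97 at depth 2
Step 8: declare d=(read f)=97 at depth 2
Step 9: declare e=(read f)=97 at depth 2
Visible at query point: a=97 b=97 d=97 e=97 f=97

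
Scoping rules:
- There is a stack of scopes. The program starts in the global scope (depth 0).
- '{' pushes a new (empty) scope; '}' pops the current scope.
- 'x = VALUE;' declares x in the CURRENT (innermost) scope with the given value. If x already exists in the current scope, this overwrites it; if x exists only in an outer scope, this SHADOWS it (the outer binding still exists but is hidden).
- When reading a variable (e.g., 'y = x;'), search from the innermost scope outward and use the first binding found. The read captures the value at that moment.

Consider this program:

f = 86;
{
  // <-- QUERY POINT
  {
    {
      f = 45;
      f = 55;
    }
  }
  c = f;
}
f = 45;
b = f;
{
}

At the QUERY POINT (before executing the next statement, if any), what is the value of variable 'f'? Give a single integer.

Step 1: declare f=86 at depth 0
Step 2: enter scope (depth=1)
Visible at query point: f=86

Answer: 86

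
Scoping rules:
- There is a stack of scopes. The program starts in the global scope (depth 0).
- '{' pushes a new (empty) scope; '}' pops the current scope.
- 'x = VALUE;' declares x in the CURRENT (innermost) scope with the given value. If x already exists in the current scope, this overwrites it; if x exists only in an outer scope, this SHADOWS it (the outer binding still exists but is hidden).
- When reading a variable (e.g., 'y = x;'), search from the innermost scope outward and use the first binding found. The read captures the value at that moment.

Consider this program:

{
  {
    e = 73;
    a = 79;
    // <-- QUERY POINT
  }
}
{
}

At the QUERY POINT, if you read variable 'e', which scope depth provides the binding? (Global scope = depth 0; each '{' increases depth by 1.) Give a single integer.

Step 1: enter scope (depth=1)
Step 2: enter scope (depth=2)
Step 3: declare e=73 at depth 2
Step 4: declare a=79 at depth 2
Visible at query point: a=79 e=73

Answer: 2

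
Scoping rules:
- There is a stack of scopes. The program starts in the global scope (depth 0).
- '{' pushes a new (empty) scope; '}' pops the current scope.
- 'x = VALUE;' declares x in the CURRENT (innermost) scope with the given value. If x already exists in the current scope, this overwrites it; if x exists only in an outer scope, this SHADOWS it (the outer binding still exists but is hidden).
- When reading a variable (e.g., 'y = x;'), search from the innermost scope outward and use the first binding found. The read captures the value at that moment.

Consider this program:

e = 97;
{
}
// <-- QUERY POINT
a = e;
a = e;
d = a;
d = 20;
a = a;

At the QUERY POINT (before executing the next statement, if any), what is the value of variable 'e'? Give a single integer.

Step 1: declare e=97 at depth 0
Step 2: enter scope (depth=1)
Step 3: exit scope (depth=0)
Visible at query point: e=97

Answer: 97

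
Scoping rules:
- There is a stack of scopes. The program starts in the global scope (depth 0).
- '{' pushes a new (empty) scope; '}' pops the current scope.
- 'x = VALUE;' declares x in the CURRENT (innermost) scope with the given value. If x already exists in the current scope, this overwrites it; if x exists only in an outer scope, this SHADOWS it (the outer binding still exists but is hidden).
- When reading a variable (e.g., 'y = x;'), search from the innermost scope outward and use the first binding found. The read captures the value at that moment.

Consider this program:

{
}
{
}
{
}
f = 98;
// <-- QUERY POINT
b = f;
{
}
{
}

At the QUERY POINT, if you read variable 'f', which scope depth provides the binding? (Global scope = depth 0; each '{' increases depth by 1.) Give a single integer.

Answer: 0

Derivation:
Step 1: enter scope (depth=1)
Step 2: exit scope (depth=0)
Step 3: enter scope (depth=1)
Step 4: exit scope (depth=0)
Step 5: enter scope (depth=1)
Step 6: exit scope (depth=0)
Step 7: declare f=98 at depth 0
Visible at query point: f=98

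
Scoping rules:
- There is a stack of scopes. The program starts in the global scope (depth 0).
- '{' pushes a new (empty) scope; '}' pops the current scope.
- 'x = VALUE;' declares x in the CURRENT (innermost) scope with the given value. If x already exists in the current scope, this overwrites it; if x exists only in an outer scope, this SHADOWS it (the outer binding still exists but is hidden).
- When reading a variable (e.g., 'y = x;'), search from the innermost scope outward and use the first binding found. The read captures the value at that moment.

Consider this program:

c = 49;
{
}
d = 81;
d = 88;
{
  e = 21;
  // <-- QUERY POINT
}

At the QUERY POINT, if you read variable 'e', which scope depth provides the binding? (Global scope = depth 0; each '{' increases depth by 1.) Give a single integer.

Step 1: declare c=49 at depth 0
Step 2: enter scope (depth=1)
Step 3: exit scope (depth=0)
Step 4: declare d=81 at depth 0
Step 5: declare d=88 at depth 0
Step 6: enter scope (depth=1)
Step 7: declare e=21 at depth 1
Visible at query point: c=49 d=88 e=21

Answer: 1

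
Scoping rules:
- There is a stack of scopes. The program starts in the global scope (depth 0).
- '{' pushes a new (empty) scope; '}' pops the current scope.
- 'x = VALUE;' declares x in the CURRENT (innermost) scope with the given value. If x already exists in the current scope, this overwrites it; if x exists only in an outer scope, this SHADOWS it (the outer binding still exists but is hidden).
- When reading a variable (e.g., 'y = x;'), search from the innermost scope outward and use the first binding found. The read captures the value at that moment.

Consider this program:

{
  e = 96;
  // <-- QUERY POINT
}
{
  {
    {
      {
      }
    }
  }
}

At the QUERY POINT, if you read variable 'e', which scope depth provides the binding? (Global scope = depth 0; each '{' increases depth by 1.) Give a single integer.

Answer: 1

Derivation:
Step 1: enter scope (depth=1)
Step 2: declare e=96 at depth 1
Visible at query point: e=96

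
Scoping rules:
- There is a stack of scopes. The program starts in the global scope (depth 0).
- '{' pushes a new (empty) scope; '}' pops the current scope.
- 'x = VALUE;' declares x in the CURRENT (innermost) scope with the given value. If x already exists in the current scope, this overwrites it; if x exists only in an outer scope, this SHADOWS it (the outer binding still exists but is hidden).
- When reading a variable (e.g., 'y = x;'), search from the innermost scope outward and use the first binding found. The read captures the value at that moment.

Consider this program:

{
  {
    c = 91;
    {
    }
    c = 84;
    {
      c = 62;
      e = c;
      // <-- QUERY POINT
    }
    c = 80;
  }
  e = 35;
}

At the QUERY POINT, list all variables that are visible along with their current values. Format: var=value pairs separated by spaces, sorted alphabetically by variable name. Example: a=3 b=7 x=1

Answer: c=62 e=62

Derivation:
Step 1: enter scope (depth=1)
Step 2: enter scope (depth=2)
Step 3: declare c=91 at depth 2
Step 4: enter scope (depth=3)
Step 5: exit scope (depth=2)
Step 6: declare c=84 at depth 2
Step 7: enter scope (depth=3)
Step 8: declare c=62 at depth 3
Step 9: declare e=(read c)=62 at depth 3
Visible at query point: c=62 e=62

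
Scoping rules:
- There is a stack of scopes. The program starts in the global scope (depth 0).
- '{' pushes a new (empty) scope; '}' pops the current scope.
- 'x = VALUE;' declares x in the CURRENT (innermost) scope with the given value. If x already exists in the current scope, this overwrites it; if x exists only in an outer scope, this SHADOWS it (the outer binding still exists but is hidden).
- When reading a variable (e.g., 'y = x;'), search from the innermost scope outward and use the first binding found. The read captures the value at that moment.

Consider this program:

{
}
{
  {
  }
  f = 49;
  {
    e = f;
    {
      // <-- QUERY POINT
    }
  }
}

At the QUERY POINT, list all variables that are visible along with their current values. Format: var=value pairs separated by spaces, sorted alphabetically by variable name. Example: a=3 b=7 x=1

Answer: e=49 f=49

Derivation:
Step 1: enter scope (depth=1)
Step 2: exit scope (depth=0)
Step 3: enter scope (depth=1)
Step 4: enter scope (depth=2)
Step 5: exit scope (depth=1)
Step 6: declare f=49 at depth 1
Step 7: enter scope (depth=2)
Step 8: declare e=(read f)=49 at depth 2
Step 9: enter scope (depth=3)
Visible at query point: e=49 f=49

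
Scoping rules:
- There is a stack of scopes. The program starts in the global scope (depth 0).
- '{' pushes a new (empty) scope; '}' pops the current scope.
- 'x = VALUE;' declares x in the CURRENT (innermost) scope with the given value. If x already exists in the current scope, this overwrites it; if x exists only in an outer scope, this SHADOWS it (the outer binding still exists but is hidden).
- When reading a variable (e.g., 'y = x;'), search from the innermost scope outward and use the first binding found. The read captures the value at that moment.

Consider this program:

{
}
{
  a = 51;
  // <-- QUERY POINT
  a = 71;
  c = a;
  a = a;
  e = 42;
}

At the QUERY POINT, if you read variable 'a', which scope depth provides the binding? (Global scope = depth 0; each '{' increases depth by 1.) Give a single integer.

Step 1: enter scope (depth=1)
Step 2: exit scope (depth=0)
Step 3: enter scope (depth=1)
Step 4: declare a=51 at depth 1
Visible at query point: a=51

Answer: 1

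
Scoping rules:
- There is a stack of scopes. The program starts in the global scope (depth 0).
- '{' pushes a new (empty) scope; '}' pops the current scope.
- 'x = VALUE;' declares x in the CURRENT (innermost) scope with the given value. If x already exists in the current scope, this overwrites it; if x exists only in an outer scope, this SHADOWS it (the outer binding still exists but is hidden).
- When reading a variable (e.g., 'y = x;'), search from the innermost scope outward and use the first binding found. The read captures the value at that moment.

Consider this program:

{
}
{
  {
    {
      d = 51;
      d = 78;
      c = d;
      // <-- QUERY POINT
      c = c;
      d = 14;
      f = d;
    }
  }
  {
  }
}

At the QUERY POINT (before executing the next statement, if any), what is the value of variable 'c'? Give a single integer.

Step 1: enter scope (depth=1)
Step 2: exit scope (depth=0)
Step 3: enter scope (depth=1)
Step 4: enter scope (depth=2)
Step 5: enter scope (depth=3)
Step 6: declare d=51 at depth 3
Step 7: declare d=78 at depth 3
Step 8: declare c=(read d)=78 at depth 3
Visible at query point: c=78 d=78

Answer: 78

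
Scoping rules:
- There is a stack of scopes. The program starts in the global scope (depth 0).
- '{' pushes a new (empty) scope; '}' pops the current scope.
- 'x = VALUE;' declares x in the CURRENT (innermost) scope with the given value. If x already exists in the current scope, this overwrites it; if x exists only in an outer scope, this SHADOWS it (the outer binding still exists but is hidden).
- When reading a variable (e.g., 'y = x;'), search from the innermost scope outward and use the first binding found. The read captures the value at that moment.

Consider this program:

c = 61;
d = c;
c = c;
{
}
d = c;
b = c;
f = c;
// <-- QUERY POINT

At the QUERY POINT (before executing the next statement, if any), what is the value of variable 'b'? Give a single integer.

Answer: 61

Derivation:
Step 1: declare c=61 at depth 0
Step 2: declare d=(read c)=61 at depth 0
Step 3: declare c=(read c)=61 at depth 0
Step 4: enter scope (depth=1)
Step 5: exit scope (depth=0)
Step 6: declare d=(read c)=61 at depth 0
Step 7: declare b=(read c)=61 at depth 0
Step 8: declare f=(read c)=61 at depth 0
Visible at query point: b=61 c=61 d=61 f=61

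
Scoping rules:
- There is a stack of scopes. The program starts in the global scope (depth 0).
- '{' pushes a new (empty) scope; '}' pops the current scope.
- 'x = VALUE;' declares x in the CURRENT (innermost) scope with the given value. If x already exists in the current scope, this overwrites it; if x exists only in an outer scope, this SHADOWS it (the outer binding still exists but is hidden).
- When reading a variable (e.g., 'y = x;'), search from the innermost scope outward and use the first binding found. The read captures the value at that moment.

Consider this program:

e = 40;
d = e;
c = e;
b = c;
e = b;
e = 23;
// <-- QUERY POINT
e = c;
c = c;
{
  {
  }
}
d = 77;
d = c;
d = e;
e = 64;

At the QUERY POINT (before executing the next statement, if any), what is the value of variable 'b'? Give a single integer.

Step 1: declare e=40 at depth 0
Step 2: declare d=(read e)=40 at depth 0
Step 3: declare c=(read e)=40 at depth 0
Step 4: declare b=(read c)=40 at depth 0
Step 5: declare e=(read b)=40 at depth 0
Step 6: declare e=23 at depth 0
Visible at query point: b=40 c=40 d=40 e=23

Answer: 40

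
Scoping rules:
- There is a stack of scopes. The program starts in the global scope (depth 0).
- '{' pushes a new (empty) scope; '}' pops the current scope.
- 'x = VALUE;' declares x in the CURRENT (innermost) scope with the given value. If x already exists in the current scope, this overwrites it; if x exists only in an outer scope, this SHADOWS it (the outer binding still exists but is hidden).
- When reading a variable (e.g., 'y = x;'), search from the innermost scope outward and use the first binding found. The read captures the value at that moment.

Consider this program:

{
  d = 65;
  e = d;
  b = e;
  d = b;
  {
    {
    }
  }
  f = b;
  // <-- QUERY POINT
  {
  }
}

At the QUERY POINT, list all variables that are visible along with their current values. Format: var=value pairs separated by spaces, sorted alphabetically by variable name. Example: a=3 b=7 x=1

Answer: b=65 d=65 e=65 f=65

Derivation:
Step 1: enter scope (depth=1)
Step 2: declare d=65 at depth 1
Step 3: declare e=(read d)=65 at depth 1
Step 4: declare b=(read e)=65 at depth 1
Step 5: declare d=(read b)=65 at depth 1
Step 6: enter scope (depth=2)
Step 7: enter scope (depth=3)
Step 8: exit scope (depth=2)
Step 9: exit scope (depth=1)
Step 10: declare f=(read b)=65 at depth 1
Visible at query point: b=65 d=65 e=65 f=65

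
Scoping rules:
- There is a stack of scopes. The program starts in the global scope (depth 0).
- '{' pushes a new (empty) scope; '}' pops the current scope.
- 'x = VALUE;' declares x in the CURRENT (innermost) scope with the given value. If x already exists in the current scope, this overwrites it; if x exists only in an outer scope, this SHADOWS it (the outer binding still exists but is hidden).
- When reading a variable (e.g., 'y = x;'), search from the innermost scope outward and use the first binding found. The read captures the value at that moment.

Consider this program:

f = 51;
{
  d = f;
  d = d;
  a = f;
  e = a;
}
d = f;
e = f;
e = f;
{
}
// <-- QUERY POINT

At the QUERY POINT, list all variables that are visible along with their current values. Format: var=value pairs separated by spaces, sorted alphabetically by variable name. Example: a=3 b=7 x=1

Answer: d=51 e=51 f=51

Derivation:
Step 1: declare f=51 at depth 0
Step 2: enter scope (depth=1)
Step 3: declare d=(read f)=51 at depth 1
Step 4: declare d=(read d)=51 at depth 1
Step 5: declare a=(read f)=51 at depth 1
Step 6: declare e=(read a)=51 at depth 1
Step 7: exit scope (depth=0)
Step 8: declare d=(read f)=51 at depth 0
Step 9: declare e=(read f)=51 at depth 0
Step 10: declare e=(read f)=51 at depth 0
Step 11: enter scope (depth=1)
Step 12: exit scope (depth=0)
Visible at query point: d=51 e=51 f=51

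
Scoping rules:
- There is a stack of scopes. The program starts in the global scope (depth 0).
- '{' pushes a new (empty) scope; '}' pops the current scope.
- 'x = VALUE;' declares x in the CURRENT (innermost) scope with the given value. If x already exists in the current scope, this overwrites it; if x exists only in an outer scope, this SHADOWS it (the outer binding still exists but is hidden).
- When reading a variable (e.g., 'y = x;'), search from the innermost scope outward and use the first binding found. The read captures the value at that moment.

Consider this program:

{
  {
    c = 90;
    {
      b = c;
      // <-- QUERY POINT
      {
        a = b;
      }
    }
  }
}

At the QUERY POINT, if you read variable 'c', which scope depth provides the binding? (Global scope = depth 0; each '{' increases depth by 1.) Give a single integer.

Step 1: enter scope (depth=1)
Step 2: enter scope (depth=2)
Step 3: declare c=90 at depth 2
Step 4: enter scope (depth=3)
Step 5: declare b=(read c)=90 at depth 3
Visible at query point: b=90 c=90

Answer: 2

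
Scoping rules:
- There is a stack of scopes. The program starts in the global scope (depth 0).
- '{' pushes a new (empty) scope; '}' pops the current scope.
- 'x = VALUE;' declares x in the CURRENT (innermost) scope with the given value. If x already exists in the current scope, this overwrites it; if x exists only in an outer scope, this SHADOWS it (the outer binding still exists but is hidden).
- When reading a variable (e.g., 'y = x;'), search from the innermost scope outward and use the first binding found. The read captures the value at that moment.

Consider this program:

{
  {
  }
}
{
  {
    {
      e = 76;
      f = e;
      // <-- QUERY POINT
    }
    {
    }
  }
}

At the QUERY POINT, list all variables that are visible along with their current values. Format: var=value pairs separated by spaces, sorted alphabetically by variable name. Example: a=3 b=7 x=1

Answer: e=76 f=76

Derivation:
Step 1: enter scope (depth=1)
Step 2: enter scope (depth=2)
Step 3: exit scope (depth=1)
Step 4: exit scope (depth=0)
Step 5: enter scope (depth=1)
Step 6: enter scope (depth=2)
Step 7: enter scope (depth=3)
Step 8: declare e=76 at depth 3
Step 9: declare f=(read e)=76 at depth 3
Visible at query point: e=76 f=76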